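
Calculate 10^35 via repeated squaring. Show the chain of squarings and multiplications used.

Computing 10^35 by squaring (build up from 10^1; each line after the first costs one multiplication):

10^1 = 10
10^2 = (10^1)^2 = 10^2 = 100
10^4 = (10^2)^2 = 100^2 = 10000
10^8 = (10^4)^2 = 10000^2 = 100000000
10^16 = (10^8)^2 = 100000000^2 = 10000000000000000
10^17 = 10 * 10^16 = 10 * 10000000000000000 = 100000000000000000
10^34 = (10^17)^2 = 100000000000000000^2 = 10000000000000000000000000000000000
10^35 = 10 * 10^34 = 10 * 10000000000000000000000000000000000 = 100000000000000000000000000000000000

Result: 100000000000000000000000000000000000
Multiplications needed: 7 (7 lines after 10^1)

10^35 = 100000000000000000000000000000000000. Using exponentiation by squaring, this requires 7 multiplications. The key idea: if the exponent is even, square the half-power; if odd, multiply by the base once.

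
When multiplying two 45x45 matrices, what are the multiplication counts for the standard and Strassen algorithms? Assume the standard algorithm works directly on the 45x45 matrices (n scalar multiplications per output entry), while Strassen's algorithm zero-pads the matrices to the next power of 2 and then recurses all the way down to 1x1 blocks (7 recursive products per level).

Matrix multiplication for 45x45 matrices:

Strassen's algorithm requires power-of-2 dimensions. Pad 45x45 to 64x64 (next power of 2).

Standard algorithm: 45^3 = 91125 multiplications
Strassen's algorithm: 7^(log2(64)) = 7^6 = 117649 multiplications
Difference: 91125 - 117649 = -26524 (Strassen uses MORE here due to padding overhead — for small or just-over-power-of-2 n, padding can outweigh the per-level savings)

Standard: 91125 multiplications (45^3). Strassen: 117649 multiplications (7^6, after padding to 64x64). Strassen reduces 8 recursive multiplications to 7 at each level.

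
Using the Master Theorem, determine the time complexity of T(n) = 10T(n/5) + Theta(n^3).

Master Theorem for T(n) = 10T(n/5) + O(n^3):

a = 10, b = 5, c = 3
log_b(a) = log_5(10) = 1.4307

Case 3: c = 3 > log_5(10) = 1.4307
T(n) = O(n^3) = O(n^3)

For T(n) = 10T(n/5) + O(n^3): log_5(10) = 1.4307. This is Case 3 of the Master Theorem (c > log_b(a), work dominated by root), giving O(n^3).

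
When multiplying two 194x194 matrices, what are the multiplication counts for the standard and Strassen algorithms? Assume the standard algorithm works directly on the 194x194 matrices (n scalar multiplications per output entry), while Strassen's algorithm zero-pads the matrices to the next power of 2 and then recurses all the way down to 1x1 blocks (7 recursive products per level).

Matrix multiplication for 194x194 matrices:

Strassen's algorithm requires power-of-2 dimensions. Pad 194x194 to 256x256 (next power of 2).

Standard algorithm: 194^3 = 7301384 multiplications
Strassen's algorithm: 7^(log2(256)) = 7^8 = 5764801 multiplications
Savings: 7301384 - 5764801 = 1536583 multiplications

Standard: 7301384 multiplications (194^3). Strassen: 5764801 multiplications (7^8, after padding to 256x256). Strassen reduces 8 recursive multiplications to 7 at each level.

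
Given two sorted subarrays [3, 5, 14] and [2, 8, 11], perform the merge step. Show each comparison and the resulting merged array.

Merging process:

Compare 3 vs 2: take 2 from right. Merged: [2]
Compare 3 vs 8: take 3 from left. Merged: [2, 3]
Compare 5 vs 8: take 5 from left. Merged: [2, 3, 5]
Compare 14 vs 8: take 8 from right. Merged: [2, 3, 5, 8]
Compare 14 vs 11: take 11 from right. Merged: [2, 3, 5, 8, 11]
Append remaining from left: [14]. Merged: [2, 3, 5, 8, 11, 14]

Final merged array: [2, 3, 5, 8, 11, 14]
Total comparisons: 5

The merged array is [2, 3, 5, 8, 11, 14], requiring 5 comparisons. The merge step runs in O(n) time where n is the total number of elements.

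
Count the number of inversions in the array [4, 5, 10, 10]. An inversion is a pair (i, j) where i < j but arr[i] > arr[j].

Finding inversions in [4, 5, 10, 10]:


Total inversions: 0

The array has 0 inversions. It is already sorted.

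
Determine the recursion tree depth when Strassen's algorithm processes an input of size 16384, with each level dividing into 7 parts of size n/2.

For divide and conquer with division factor 2:

Problem sizes at each level:
Level 0: 16384
Level 1: 8192
Level 2: 4096
Level 3: 2048
Level 4: 1024
Level 5: 512
Level 6: 256
Level 7: 128
Level 8: 64
Level 9: 32
Level 10: 16
Level 11: 8
Level 12: 4
Level 13: 2
Level 14: 1

The root is level 0 and the size-1 base case is level 14 (the tree spans levels 0 through 14, i.e. 15 levels counting the root), so the depth is the number of divisions: log_2(16384) = 14

The recursion tree depth is log_2(16384) = 14. At each level, the problem size is divided by 2, so it takes 14 divisions to reduce to a base case of size 1. The algorithm makes 7 recursive calls at each level.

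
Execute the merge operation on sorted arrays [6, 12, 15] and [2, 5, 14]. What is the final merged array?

Merging process:

Compare 6 vs 2: take 2 from right. Merged: [2]
Compare 6 vs 5: take 5 from right. Merged: [2, 5]
Compare 6 vs 14: take 6 from left. Merged: [2, 5, 6]
Compare 12 vs 14: take 12 from left. Merged: [2, 5, 6, 12]
Compare 15 vs 14: take 14 from right. Merged: [2, 5, 6, 12, 14]
Append remaining from left: [15]. Merged: [2, 5, 6, 12, 14, 15]

Final merged array: [2, 5, 6, 12, 14, 15]
Total comparisons: 5

The merged array is [2, 5, 6, 12, 14, 15], requiring 5 comparisons. The merge step runs in O(n) time where n is the total number of elements.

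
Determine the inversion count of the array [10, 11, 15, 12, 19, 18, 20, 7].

Finding inversions in [10, 11, 15, 12, 19, 18, 20, 7]:

(0, 7): arr[0]=10 > arr[7]=7
(1, 7): arr[1]=11 > arr[7]=7
(2, 3): arr[2]=15 > arr[3]=12
(2, 7): arr[2]=15 > arr[7]=7
(3, 7): arr[3]=12 > arr[7]=7
(4, 5): arr[4]=19 > arr[5]=18
(4, 7): arr[4]=19 > arr[7]=7
(5, 7): arr[5]=18 > arr[7]=7
(6, 7): arr[6]=20 > arr[7]=7

Total inversions: 9

The array has 9 inversion(s): (0,7), (1,7), (2,3), (2,7), (3,7), (4,5), (4,7), (5,7), (6,7). Each pair (i,j) satisfies i < j and arr[i] > arr[j].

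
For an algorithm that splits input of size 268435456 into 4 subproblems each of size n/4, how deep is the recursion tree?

For divide and conquer with division factor 4:

Problem sizes at each level:
Level 0: 268435456
Level 1: 67108864
Level 2: 16777216
Level 3: 4194304
Level 4: 1048576
Level 5: 262144
Level 6: 65536
Level 7: 16384
Level 8: 4096
Level 9: 1024
Level 10: 256
Level 11: 64
Level 12: 16
Level 13: 4
Level 14: 1

The root is level 0 and the size-1 base case is level 14 (the tree spans levels 0 through 14, i.e. 15 levels counting the root), so the depth is the number of divisions: log_4(268435456) = 14

The recursion tree depth is log_4(268435456) = 14. At each level, the problem size is divided by 4, so it takes 14 divisions to reduce to a base case of size 1. The algorithm makes 4 recursive calls at each level.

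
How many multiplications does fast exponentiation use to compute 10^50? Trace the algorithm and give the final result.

Computing 10^50 by squaring (build up from 10^1; each line after the first costs one multiplication):

10^1 = 10
10^2 = (10^1)^2 = 10^2 = 100
10^3 = 10 * 10^2 = 10 * 100 = 1000
10^6 = (10^3)^2 = 1000^2 = 1000000
10^12 = (10^6)^2 = 1000000^2 = 1000000000000
10^24 = (10^12)^2 = 1000000000000^2 = 1000000000000000000000000
10^25 = 10 * 10^24 = 10 * 1000000000000000000000000 = 10000000000000000000000000
10^50 = (10^25)^2 = 10000000000000000000000000^2 = 100000000000000000000000000000000000000000000000000

Result: 100000000000000000000000000000000000000000000000000
Multiplications needed: 7 (7 lines after 10^1)

10^50 = 100000000000000000000000000000000000000000000000000. Using exponentiation by squaring, this requires 7 multiplications. The key idea: if the exponent is even, square the half-power; if odd, multiply by the base once.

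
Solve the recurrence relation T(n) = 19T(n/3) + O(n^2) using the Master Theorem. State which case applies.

Master Theorem for T(n) = 19T(n/3) + O(n^2):

a = 19, b = 3, c = 2
log_b(a) = log_3(19) = 2.6801

Case 1: c = 2 < log_3(19) = 2.6801
T(n) = O(n^(log_3 19))

For T(n) = 19T(n/3) + O(n^2): log_3(19) = 2.6801. This is Case 1 of the Master Theorem (c < log_b(a), work dominated by leaves), giving O(n^(log_3 19)).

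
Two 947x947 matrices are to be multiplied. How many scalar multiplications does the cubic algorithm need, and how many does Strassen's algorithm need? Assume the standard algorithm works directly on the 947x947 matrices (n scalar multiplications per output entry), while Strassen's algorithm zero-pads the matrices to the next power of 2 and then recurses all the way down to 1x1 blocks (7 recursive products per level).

Matrix multiplication for 947x947 matrices:

Strassen's algorithm requires power-of-2 dimensions. Pad 947x947 to 1024x1024 (next power of 2).

Standard algorithm: 947^3 = 849278123 multiplications
Strassen's algorithm: 7^(log2(1024)) = 7^10 = 282475249 multiplications
Savings: 849278123 - 282475249 = 566802874 multiplications

Standard: 849278123 multiplications (947^3). Strassen: 282475249 multiplications (7^10, after padding to 1024x1024). Strassen reduces 8 recursive multiplications to 7 at each level.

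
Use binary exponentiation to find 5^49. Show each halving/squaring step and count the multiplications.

Computing 5^49 by squaring (build up from 5^1; each line after the first costs one multiplication):

5^1 = 5
5^2 = (5^1)^2 = 5^2 = 25
5^3 = 5 * 5^2 = 5 * 25 = 125
5^6 = (5^3)^2 = 125^2 = 15625
5^12 = (5^6)^2 = 15625^2 = 244140625
5^24 = (5^12)^2 = 244140625^2 = 59604644775390625
5^48 = (5^24)^2 = 59604644775390625^2 = 3552713678800500929355621337890625
5^49 = 5 * 5^48 = 5 * 3552713678800500929355621337890625 = 17763568394002504646778106689453125

Result: 17763568394002504646778106689453125
Multiplications needed: 7 (7 lines after 5^1)

5^49 = 17763568394002504646778106689453125. Using exponentiation by squaring, this requires 7 multiplications. The key idea: if the exponent is even, square the half-power; if odd, multiply by the base once.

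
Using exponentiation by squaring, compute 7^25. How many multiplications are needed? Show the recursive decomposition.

Computing 7^25 by squaring (build up from 7^1; each line after the first costs one multiplication):

7^1 = 7
7^2 = (7^1)^2 = 7^2 = 49
7^3 = 7 * 7^2 = 7 * 49 = 343
7^6 = (7^3)^2 = 343^2 = 117649
7^12 = (7^6)^2 = 117649^2 = 13841287201
7^24 = (7^12)^2 = 13841287201^2 = 191581231380566414401
7^25 = 7 * 7^24 = 7 * 191581231380566414401 = 1341068619663964900807

Result: 1341068619663964900807
Multiplications needed: 6 (6 lines after 7^1)

7^25 = 1341068619663964900807. Using exponentiation by squaring, this requires 6 multiplications. The key idea: if the exponent is even, square the half-power; if odd, multiply by the base once.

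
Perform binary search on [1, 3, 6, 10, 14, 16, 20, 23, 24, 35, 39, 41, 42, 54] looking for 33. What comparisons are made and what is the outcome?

Binary search for 33 in [1, 3, 6, 10, 14, 16, 20, 23, 24, 35, 39, 41, 42, 54]:

lo=0, hi=13, mid=6, arr[mid]=20 -> 20 < 33, search right half
lo=7, hi=13, mid=10, arr[mid]=39 -> 39 > 33, search left half
lo=7, hi=9, mid=8, arr[mid]=24 -> 24 < 33, search right half
lo=9, hi=9, mid=9, arr[mid]=35 -> 35 > 33, search left half
lo=9 > hi=8, target 33 not found

Binary search determines that 33 is not in the array after 4 comparisons. The search space was exhausted without finding the target.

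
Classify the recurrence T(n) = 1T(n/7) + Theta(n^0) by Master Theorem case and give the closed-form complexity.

Master Theorem for T(n) = 1T(n/7) + O(n^0):

a = 1, b = 7, c = 0
log_b(a) = log_7(1) = 0.0000

Case 2: c = 0 = log_7(1) = 0.0000
T(n) = O(n^0 log n) = O(log n)

For T(n) = 1T(n/7) + O(n^0): log_7(1) = 0.0000. This is Case 2 of the Master Theorem (c = log_b(a), equal work at all levels), giving O(log n).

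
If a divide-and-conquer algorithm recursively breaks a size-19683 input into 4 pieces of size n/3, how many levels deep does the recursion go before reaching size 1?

For divide and conquer with division factor 3:

Problem sizes at each level:
Level 0: 19683
Level 1: 6561
Level 2: 2187
Level 3: 729
Level 4: 243
Level 5: 81
Level 6: 27
Level 7: 9
Level 8: 3
Level 9: 1

The root is level 0 and the size-1 base case is level 9 (the tree spans levels 0 through 9, i.e. 10 levels counting the root), so the depth is the number of divisions: log_3(19683) = 9

The recursion tree depth is log_3(19683) = 9. At each level, the problem size is divided by 3, so it takes 9 divisions to reduce to a base case of size 1. The algorithm makes 4 recursive calls at each level.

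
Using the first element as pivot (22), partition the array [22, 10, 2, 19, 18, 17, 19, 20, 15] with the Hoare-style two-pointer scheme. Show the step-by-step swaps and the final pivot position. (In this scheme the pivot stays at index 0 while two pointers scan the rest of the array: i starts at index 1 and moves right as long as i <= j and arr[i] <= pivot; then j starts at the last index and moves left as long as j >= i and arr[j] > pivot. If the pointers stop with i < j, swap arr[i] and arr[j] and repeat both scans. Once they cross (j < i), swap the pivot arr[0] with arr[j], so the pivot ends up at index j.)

Hoare-style two-pointer partition with pivot = 22:

Initial array: [22, 10, 2, 19, 18, 17, 19, 20, 15]

Pointers start at i = 1, j = 8.
i ends at 9, j ends at 8: the pointers have crossed (j < i), so scanning stops.

Swap pivot arr[0] with arr[8] to place pivot at position 8: [15, 10, 2, 19, 18, 17, 19, 20, 22]
Pivot position: 8

After partitioning with pivot 22, the array becomes [15, 10, 2, 19, 18, 17, 19, 20, 22]. The pivot is placed at index 8. All elements to the left of the pivot are <= 22, and all elements to the right are > 22.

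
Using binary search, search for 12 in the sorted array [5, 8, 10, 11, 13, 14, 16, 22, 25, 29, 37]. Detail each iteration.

Binary search for 12 in [5, 8, 10, 11, 13, 14, 16, 22, 25, 29, 37]:

lo=0, hi=10, mid=5, arr[mid]=14 -> 14 > 12, search left half
lo=0, hi=4, mid=2, arr[mid]=10 -> 10 < 12, search right half
lo=3, hi=4, mid=3, arr[mid]=11 -> 11 < 12, search right half
lo=4, hi=4, mid=4, arr[mid]=13 -> 13 > 12, search left half
lo=4 > hi=3, target 12 not found

Binary search determines that 12 is not in the array after 4 comparisons. The search space was exhausted without finding the target.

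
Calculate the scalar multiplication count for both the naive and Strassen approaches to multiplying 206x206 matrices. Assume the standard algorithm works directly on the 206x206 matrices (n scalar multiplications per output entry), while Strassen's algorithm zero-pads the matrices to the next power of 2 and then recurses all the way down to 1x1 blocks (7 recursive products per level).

Matrix multiplication for 206x206 matrices:

Strassen's algorithm requires power-of-2 dimensions. Pad 206x206 to 256x256 (next power of 2).

Standard algorithm: 206^3 = 8741816 multiplications
Strassen's algorithm: 7^(log2(256)) = 7^8 = 5764801 multiplications
Savings: 8741816 - 5764801 = 2977015 multiplications

Standard: 8741816 multiplications (206^3). Strassen: 5764801 multiplications (7^8, after padding to 256x256). Strassen reduces 8 recursive multiplications to 7 at each level.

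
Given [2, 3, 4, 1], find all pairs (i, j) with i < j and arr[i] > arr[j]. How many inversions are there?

Finding inversions in [2, 3, 4, 1]:

(0, 3): arr[0]=2 > arr[3]=1
(1, 3): arr[1]=3 > arr[3]=1
(2, 3): arr[2]=4 > arr[3]=1

Total inversions: 3

The array has 3 inversion(s): (0,3), (1,3), (2,3). Each pair (i,j) satisfies i < j and arr[i] > arr[j].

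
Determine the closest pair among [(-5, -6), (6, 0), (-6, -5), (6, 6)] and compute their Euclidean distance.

Computing all pairwise distances among 4 points:

d((-5, -6), (6, 0)) = 12.53
d((-5, -6), (-6, -5)) = 1.4142 <-- minimum
d((-5, -6), (6, 6)) = 16.2788
d((6, 0), (-6, -5)) = 13.0
d((6, 0), (6, 6)) = 6.0
d((-6, -5), (6, 6)) = 16.2788

Closest pair: (-5, -6) and (-6, -5) with distance 1.4142

The closest pair is (-5, -6) and (-6, -5) with Euclidean distance 1.4142. For 4 points, brute-force pairwise comparison is shown above. For large n, the divide-and-conquer algorithm (sort by x, recurse on halves, check the dividing strip) achieves O(n log n).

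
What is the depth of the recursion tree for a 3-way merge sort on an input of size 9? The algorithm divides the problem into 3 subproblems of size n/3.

For divide and conquer with division factor 3:

Problem sizes at each level:
Level 0: 9
Level 1: 3
Level 2: 1

The root is level 0 and the size-1 base case is level 2 (the tree spans levels 0 through 2, i.e. 3 levels counting the root), so the depth is the number of divisions: log_3(9) = 2

The recursion tree depth is log_3(9) = 2. At each level, the problem size is divided by 3, so it takes 2 divisions to reduce to a base case of size 1. The algorithm makes 3 recursive calls at each level.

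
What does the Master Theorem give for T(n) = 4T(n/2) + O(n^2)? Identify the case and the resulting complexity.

Master Theorem for T(n) = 4T(n/2) + O(n^2):

a = 4, b = 2, c = 2
log_b(a) = log_2(4) = 2.0000

Case 2: c = 2 = log_2(4) = 2.0000
T(n) = O(n^2 log n) = O(n^2 log n)

For T(n) = 4T(n/2) + O(n^2): log_2(4) = 2.0000. This is Case 2 of the Master Theorem (c = log_b(a), equal work at all levels), giving O(n^2 log n).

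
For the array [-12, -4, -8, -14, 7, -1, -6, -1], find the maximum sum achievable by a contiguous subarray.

Using Kadane's algorithm on [-12, -4, -8, -14, 7, -1, -6, -1]:

Scanning through the array:
Position 1 (value -4): max_ending_here = -4, max_so_far = -4
Position 2 (value -8): max_ending_here = -8, max_so_far = -4
Position 3 (value -14): max_ending_here = -14, max_so_far = -4
Position 4 (value 7): max_ending_here = 7, max_so_far = 7
Position 5 (value -1): max_ending_here = 6, max_so_far = 7
Position 6 (value -6): max_ending_here = 0, max_so_far = 7
Position 7 (value -1): max_ending_here = -1, max_so_far = 7

Maximum subarray: [7]
Maximum sum: 7

The maximum subarray is [7] with sum 7. This subarray runs from index 4 to index 4.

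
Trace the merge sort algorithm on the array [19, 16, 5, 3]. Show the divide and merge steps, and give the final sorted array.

Merge sort trace:

Split: [19, 16, 5, 3] -> [19, 16] and [5, 3]
  Split: [19, 16] -> [19] and [16]
  Merge: [19] + [16] -> [16, 19]
  Split: [5, 3] -> [5] and [3]
  Merge: [5] + [3] -> [3, 5]
Merge: [16, 19] + [3, 5] -> [3, 5, 16, 19]

Final sorted array: [3, 5, 16, 19]

The merge sort proceeds by recursively splitting the array and merging sorted halves.
After all merges, the sorted array is [3, 5, 16, 19].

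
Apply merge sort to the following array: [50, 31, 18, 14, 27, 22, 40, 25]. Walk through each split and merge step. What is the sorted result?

Merge sort trace:

Split: [50, 31, 18, 14, 27, 22, 40, 25] -> [50, 31, 18, 14] and [27, 22, 40, 25]
  Split: [50, 31, 18, 14] -> [50, 31] and [18, 14]
    Split: [50, 31] -> [50] and [31]
    Merge: [50] + [31] -> [31, 50]
    Split: [18, 14] -> [18] and [14]
    Merge: [18] + [14] -> [14, 18]
  Merge: [31, 50] + [14, 18] -> [14, 18, 31, 50]
  Split: [27, 22, 40, 25] -> [27, 22] and [40, 25]
    Split: [27, 22] -> [27] and [22]
    Merge: [27] + [22] -> [22, 27]
    Split: [40, 25] -> [40] and [25]
    Merge: [40] + [25] -> [25, 40]
  Merge: [22, 27] + [25, 40] -> [22, 25, 27, 40]
Merge: [14, 18, 31, 50] + [22, 25, 27, 40] -> [14, 18, 22, 25, 27, 31, 40, 50]

Final sorted array: [14, 18, 22, 25, 27, 31, 40, 50]

The merge sort proceeds by recursively splitting the array and merging sorted halves.
After all merges, the sorted array is [14, 18, 22, 25, 27, 31, 40, 50].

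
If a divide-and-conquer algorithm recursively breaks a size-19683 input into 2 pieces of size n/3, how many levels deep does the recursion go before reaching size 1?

For divide and conquer with division factor 3:

Problem sizes at each level:
Level 0: 19683
Level 1: 6561
Level 2: 2187
Level 3: 729
Level 4: 243
Level 5: 81
Level 6: 27
Level 7: 9
Level 8: 3
Level 9: 1

The root is level 0 and the size-1 base case is level 9 (the tree spans levels 0 through 9, i.e. 10 levels counting the root), so the depth is the number of divisions: log_3(19683) = 9

The recursion tree depth is log_3(19683) = 9. At each level, the problem size is divided by 3, so it takes 9 divisions to reduce to a base case of size 1. The algorithm makes 2 recursive calls at each level.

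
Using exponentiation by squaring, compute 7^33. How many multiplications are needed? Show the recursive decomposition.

Computing 7^33 by squaring (build up from 7^1; each line after the first costs one multiplication):

7^1 = 7
7^2 = (7^1)^2 = 7^2 = 49
7^4 = (7^2)^2 = 49^2 = 2401
7^8 = (7^4)^2 = 2401^2 = 5764801
7^16 = (7^8)^2 = 5764801^2 = 33232930569601
7^32 = (7^16)^2 = 33232930569601^2 = 1104427674243920646305299201
7^33 = 7 * 7^32 = 7 * 1104427674243920646305299201 = 7730993719707444524137094407

Result: 7730993719707444524137094407
Multiplications needed: 6 (6 lines after 7^1)

7^33 = 7730993719707444524137094407. Using exponentiation by squaring, this requires 6 multiplications. The key idea: if the exponent is even, square the half-power; if odd, multiply by the base once.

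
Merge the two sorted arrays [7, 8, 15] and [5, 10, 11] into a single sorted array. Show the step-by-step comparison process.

Merging process:

Compare 7 vs 5: take 5 from right. Merged: [5]
Compare 7 vs 10: take 7 from left. Merged: [5, 7]
Compare 8 vs 10: take 8 from left. Merged: [5, 7, 8]
Compare 15 vs 10: take 10 from right. Merged: [5, 7, 8, 10]
Compare 15 vs 11: take 11 from right. Merged: [5, 7, 8, 10, 11]
Append remaining from left: [15]. Merged: [5, 7, 8, 10, 11, 15]

Final merged array: [5, 7, 8, 10, 11, 15]
Total comparisons: 5

The merged array is [5, 7, 8, 10, 11, 15], requiring 5 comparisons. The merge step runs in O(n) time where n is the total number of elements.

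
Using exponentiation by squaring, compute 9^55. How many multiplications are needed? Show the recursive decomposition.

Computing 9^55 by squaring (build up from 9^1; each line after the first costs one multiplication):

9^1 = 9
9^2 = (9^1)^2 = 9^2 = 81
9^3 = 9 * 9^2 = 9 * 81 = 729
9^6 = (9^3)^2 = 729^2 = 531441
9^12 = (9^6)^2 = 531441^2 = 282429536481
9^13 = 9 * 9^12 = 9 * 282429536481 = 2541865828329
9^26 = (9^13)^2 = 2541865828329^2 = 6461081889226673298932241
9^27 = 9 * 9^26 = 9 * 6461081889226673298932241 = 58149737003040059690390169
9^54 = (9^27)^2 = 58149737003040059690390169^2 = 3381391913522726342930221472392241170198527451848561
9^55 = 9 * 9^54 = 9 * 3381391913522726342930221472392241170198527451848561 = 30432527221704537086371993251530170531786747066637049

Result: 30432527221704537086371993251530170531786747066637049
Multiplications needed: 9 (9 lines after 9^1)

9^55 = 30432527221704537086371993251530170531786747066637049. Using exponentiation by squaring, this requires 9 multiplications. The key idea: if the exponent is even, square the half-power; if odd, multiply by the base once.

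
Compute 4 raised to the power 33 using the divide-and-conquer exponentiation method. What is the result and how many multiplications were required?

Computing 4^33 by squaring (build up from 4^1; each line after the first costs one multiplication):

4^1 = 4
4^2 = (4^1)^2 = 4^2 = 16
4^4 = (4^2)^2 = 16^2 = 256
4^8 = (4^4)^2 = 256^2 = 65536
4^16 = (4^8)^2 = 65536^2 = 4294967296
4^32 = (4^16)^2 = 4294967296^2 = 18446744073709551616
4^33 = 4 * 4^32 = 4 * 18446744073709551616 = 73786976294838206464

Result: 73786976294838206464
Multiplications needed: 6 (6 lines after 4^1)

4^33 = 73786976294838206464. Using exponentiation by squaring, this requires 6 multiplications. The key idea: if the exponent is even, square the half-power; if odd, multiply by the base once.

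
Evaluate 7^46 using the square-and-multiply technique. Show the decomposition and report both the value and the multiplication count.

Computing 7^46 by squaring (build up from 7^1; each line after the first costs one multiplication):

7^1 = 7
7^2 = (7^1)^2 = 7^2 = 49
7^4 = (7^2)^2 = 49^2 = 2401
7^5 = 7 * 7^4 = 7 * 2401 = 16807
7^10 = (7^5)^2 = 16807^2 = 282475249
7^11 = 7 * 7^10 = 7 * 282475249 = 1977326743
7^22 = (7^11)^2 = 1977326743^2 = 3909821048582988049
7^23 = 7 * 7^22 = 7 * 3909821048582988049 = 27368747340080916343
7^46 = (7^23)^2 = 27368747340080916343^2 = 749048330965186233494494102694564493649

Result: 749048330965186233494494102694564493649
Multiplications needed: 8 (8 lines after 7^1)

7^46 = 749048330965186233494494102694564493649. Using exponentiation by squaring, this requires 8 multiplications. The key idea: if the exponent is even, square the half-power; if odd, multiply by the base once.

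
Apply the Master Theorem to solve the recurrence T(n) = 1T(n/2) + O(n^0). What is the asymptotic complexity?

Master Theorem for T(n) = 1T(n/2) + O(n^0):

a = 1, b = 2, c = 0
log_b(a) = log_2(1) = 0.0000

Case 2: c = 0 = log_2(1) = 0.0000
T(n) = O(n^0 log n) = O(log n)

For T(n) = 1T(n/2) + O(n^0): log_2(1) = 0.0000. This is Case 2 of the Master Theorem (c = log_b(a), equal work at all levels), giving O(log n).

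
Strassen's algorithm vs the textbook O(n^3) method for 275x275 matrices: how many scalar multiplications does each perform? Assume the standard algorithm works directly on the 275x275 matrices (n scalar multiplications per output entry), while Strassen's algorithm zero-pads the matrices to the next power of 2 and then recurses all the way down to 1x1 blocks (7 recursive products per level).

Matrix multiplication for 275x275 matrices:

Strassen's algorithm requires power-of-2 dimensions. Pad 275x275 to 512x512 (next power of 2).

Standard algorithm: 275^3 = 20796875 multiplications
Strassen's algorithm: 7^(log2(512)) = 7^9 = 40353607 multiplications
Difference: 20796875 - 40353607 = -19556732 (Strassen uses MORE here due to padding overhead — for small or just-over-power-of-2 n, padding can outweigh the per-level savings)

Standard: 20796875 multiplications (275^3). Strassen: 40353607 multiplications (7^9, after padding to 512x512). Strassen reduces 8 recursive multiplications to 7 at each level.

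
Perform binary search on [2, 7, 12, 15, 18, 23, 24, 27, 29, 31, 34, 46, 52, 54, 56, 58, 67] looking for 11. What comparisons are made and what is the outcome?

Binary search for 11 in [2, 7, 12, 15, 18, 23, 24, 27, 29, 31, 34, 46, 52, 54, 56, 58, 67]:

lo=0, hi=16, mid=8, arr[mid]=29 -> 29 > 11, search left half
lo=0, hi=7, mid=3, arr[mid]=15 -> 15 > 11, search left half
lo=0, hi=2, mid=1, arr[mid]=7 -> 7 < 11, search right half
lo=2, hi=2, mid=2, arr[mid]=12 -> 12 > 11, search left half
lo=2 > hi=1, target 11 not found

Binary search determines that 11 is not in the array after 4 comparisons. The search space was exhausted without finding the target.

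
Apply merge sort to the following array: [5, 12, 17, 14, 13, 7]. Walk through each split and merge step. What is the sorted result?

Merge sort trace:

Split: [5, 12, 17, 14, 13, 7] -> [5, 12, 17] and [14, 13, 7]
  Split: [5, 12, 17] -> [5] and [12, 17]
    Split: [12, 17] -> [12] and [17]
    Merge: [12] + [17] -> [12, 17]
  Merge: [5] + [12, 17] -> [5, 12, 17]
  Split: [14, 13, 7] -> [14] and [13, 7]
    Split: [13, 7] -> [13] and [7]
    Merge: [13] + [7] -> [7, 13]
  Merge: [14] + [7, 13] -> [7, 13, 14]
Merge: [5, 12, 17] + [7, 13, 14] -> [5, 7, 12, 13, 14, 17]

Final sorted array: [5, 7, 12, 13, 14, 17]

The merge sort proceeds by recursively splitting the array and merging sorted halves.
After all merges, the sorted array is [5, 7, 12, 13, 14, 17].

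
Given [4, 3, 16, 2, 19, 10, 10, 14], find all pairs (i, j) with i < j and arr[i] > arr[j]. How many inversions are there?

Finding inversions in [4, 3, 16, 2, 19, 10, 10, 14]:

(0, 1): arr[0]=4 > arr[1]=3
(0, 3): arr[0]=4 > arr[3]=2
(1, 3): arr[1]=3 > arr[3]=2
(2, 3): arr[2]=16 > arr[3]=2
(2, 5): arr[2]=16 > arr[5]=10
(2, 6): arr[2]=16 > arr[6]=10
(2, 7): arr[2]=16 > arr[7]=14
(4, 5): arr[4]=19 > arr[5]=10
(4, 6): arr[4]=19 > arr[6]=10
(4, 7): arr[4]=19 > arr[7]=14

Total inversions: 10

The array has 10 inversion(s): (0,1), (0,3), (1,3), (2,3), (2,5), (2,6), (2,7), (4,5), (4,6), (4,7). Each pair (i,j) satisfies i < j and arr[i] > arr[j].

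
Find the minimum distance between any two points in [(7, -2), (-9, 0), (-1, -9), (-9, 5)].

Computing all pairwise distances among 4 points:

d((7, -2), (-9, 0)) = 16.1245
d((7, -2), (-1, -9)) = 10.6301
d((7, -2), (-9, 5)) = 17.4642
d((-9, 0), (-1, -9)) = 12.0416
d((-9, 0), (-9, 5)) = 5.0 <-- minimum
d((-1, -9), (-9, 5)) = 16.1245

Closest pair: (-9, 0) and (-9, 5) with distance 5.0

The closest pair is (-9, 0) and (-9, 5) with Euclidean distance 5.0. For 4 points, brute-force pairwise comparison is shown above. For large n, the divide-and-conquer algorithm (sort by x, recurse on halves, check the dividing strip) achieves O(n log n).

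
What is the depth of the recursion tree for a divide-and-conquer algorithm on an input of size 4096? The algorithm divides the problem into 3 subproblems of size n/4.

For divide and conquer with division factor 4:

Problem sizes at each level:
Level 0: 4096
Level 1: 1024
Level 2: 256
Level 3: 64
Level 4: 16
Level 5: 4
Level 6: 1

The root is level 0 and the size-1 base case is level 6 (the tree spans levels 0 through 6, i.e. 7 levels counting the root), so the depth is the number of divisions: log_4(4096) = 6

The recursion tree depth is log_4(4096) = 6. At each level, the problem size is divided by 4, so it takes 6 divisions to reduce to a base case of size 1. The algorithm makes 3 recursive calls at each level.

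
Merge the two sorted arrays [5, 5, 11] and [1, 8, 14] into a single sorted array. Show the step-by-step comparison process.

Merging process:

Compare 5 vs 1: take 1 from right. Merged: [1]
Compare 5 vs 8: take 5 from left. Merged: [1, 5]
Compare 5 vs 8: take 5 from left. Merged: [1, 5, 5]
Compare 11 vs 8: take 8 from right. Merged: [1, 5, 5, 8]
Compare 11 vs 14: take 11 from left. Merged: [1, 5, 5, 8, 11]
Append remaining from right: [14]. Merged: [1, 5, 5, 8, 11, 14]

Final merged array: [1, 5, 5, 8, 11, 14]
Total comparisons: 5

The merged array is [1, 5, 5, 8, 11, 14], requiring 5 comparisons. The merge step runs in O(n) time where n is the total number of elements.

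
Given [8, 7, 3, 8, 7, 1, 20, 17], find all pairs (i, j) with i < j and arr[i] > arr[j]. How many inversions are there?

Finding inversions in [8, 7, 3, 8, 7, 1, 20, 17]:

(0, 1): arr[0]=8 > arr[1]=7
(0, 2): arr[0]=8 > arr[2]=3
(0, 4): arr[0]=8 > arr[4]=7
(0, 5): arr[0]=8 > arr[5]=1
(1, 2): arr[1]=7 > arr[2]=3
(1, 5): arr[1]=7 > arr[5]=1
(2, 5): arr[2]=3 > arr[5]=1
(3, 4): arr[3]=8 > arr[4]=7
(3, 5): arr[3]=8 > arr[5]=1
(4, 5): arr[4]=7 > arr[5]=1
(6, 7): arr[6]=20 > arr[7]=17

Total inversions: 11

The array has 11 inversion(s): (0,1), (0,2), (0,4), (0,5), (1,2), (1,5), (2,5), (3,4), (3,5), (4,5), (6,7). Each pair (i,j) satisfies i < j and arr[i] > arr[j].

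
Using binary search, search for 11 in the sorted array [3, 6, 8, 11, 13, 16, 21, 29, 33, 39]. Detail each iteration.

Binary search for 11 in [3, 6, 8, 11, 13, 16, 21, 29, 33, 39]:

lo=0, hi=9, mid=4, arr[mid]=13 -> 13 > 11, search left half
lo=0, hi=3, mid=1, arr[mid]=6 -> 6 < 11, search right half
lo=2, hi=3, mid=2, arr[mid]=8 -> 8 < 11, search right half
lo=3, hi=3, mid=3, arr[mid]=11 -> Found target at index 3!

Binary search finds 11 at index 3 after 4 comparisons. The search repeatedly halves the search space by comparing with the middle element.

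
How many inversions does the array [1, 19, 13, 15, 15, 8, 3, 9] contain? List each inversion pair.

Finding inversions in [1, 19, 13, 15, 15, 8, 3, 9]:

(1, 2): arr[1]=19 > arr[2]=13
(1, 3): arr[1]=19 > arr[3]=15
(1, 4): arr[1]=19 > arr[4]=15
(1, 5): arr[1]=19 > arr[5]=8
(1, 6): arr[1]=19 > arr[6]=3
(1, 7): arr[1]=19 > arr[7]=9
(2, 5): arr[2]=13 > arr[5]=8
(2, 6): arr[2]=13 > arr[6]=3
(2, 7): arr[2]=13 > arr[7]=9
(3, 5): arr[3]=15 > arr[5]=8
(3, 6): arr[3]=15 > arr[6]=3
(3, 7): arr[3]=15 > arr[7]=9
(4, 5): arr[4]=15 > arr[5]=8
(4, 6): arr[4]=15 > arr[6]=3
(4, 7): arr[4]=15 > arr[7]=9
(5, 6): arr[5]=8 > arr[6]=3

Total inversions: 16

The array has 16 inversion(s): (1,2), (1,3), (1,4), (1,5), (1,6), (1,7), (2,5), (2,6), (2,7), (3,5), (3,6), (3,7), (4,5), (4,6), (4,7), (5,6). Each pair (i,j) satisfies i < j and arr[i] > arr[j].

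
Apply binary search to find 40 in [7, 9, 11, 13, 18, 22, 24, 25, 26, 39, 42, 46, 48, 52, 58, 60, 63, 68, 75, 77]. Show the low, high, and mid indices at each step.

Binary search for 40 in [7, 9, 11, 13, 18, 22, 24, 25, 26, 39, 42, 46, 48, 52, 58, 60, 63, 68, 75, 77]:

lo=0, hi=19, mid=9, arr[mid]=39 -> 39 < 40, search right half
lo=10, hi=19, mid=14, arr[mid]=58 -> 58 > 40, search left half
lo=10, hi=13, mid=11, arr[mid]=46 -> 46 > 40, search left half
lo=10, hi=10, mid=10, arr[mid]=42 -> 42 > 40, search left half
lo=10 > hi=9, target 40 not found

Binary search determines that 40 is not in the array after 4 comparisons. The search space was exhausted without finding the target.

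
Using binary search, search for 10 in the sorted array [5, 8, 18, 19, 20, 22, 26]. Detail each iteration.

Binary search for 10 in [5, 8, 18, 19, 20, 22, 26]:

lo=0, hi=6, mid=3, arr[mid]=19 -> 19 > 10, search left half
lo=0, hi=2, mid=1, arr[mid]=8 -> 8 < 10, search right half
lo=2, hi=2, mid=2, arr[mid]=18 -> 18 > 10, search left half
lo=2 > hi=1, target 10 not found

Binary search determines that 10 is not in the array after 3 comparisons. The search space was exhausted without finding the target.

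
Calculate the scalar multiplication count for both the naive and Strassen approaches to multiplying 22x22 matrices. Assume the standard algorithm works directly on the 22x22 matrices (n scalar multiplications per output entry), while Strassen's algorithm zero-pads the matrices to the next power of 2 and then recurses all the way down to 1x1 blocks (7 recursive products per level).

Matrix multiplication for 22x22 matrices:

Strassen's algorithm requires power-of-2 dimensions. Pad 22x22 to 32x32 (next power of 2).

Standard algorithm: 22^3 = 10648 multiplications
Strassen's algorithm: 7^(log2(32)) = 7^5 = 16807 multiplications
Difference: 10648 - 16807 = -6159 (Strassen uses MORE here due to padding overhead — for small or just-over-power-of-2 n, padding can outweigh the per-level savings)

Standard: 10648 multiplications (22^3). Strassen: 16807 multiplications (7^5, after padding to 32x32). Strassen reduces 8 recursive multiplications to 7 at each level.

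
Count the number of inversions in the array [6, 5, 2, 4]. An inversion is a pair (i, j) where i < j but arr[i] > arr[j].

Finding inversions in [6, 5, 2, 4]:

(0, 1): arr[0]=6 > arr[1]=5
(0, 2): arr[0]=6 > arr[2]=2
(0, 3): arr[0]=6 > arr[3]=4
(1, 2): arr[1]=5 > arr[2]=2
(1, 3): arr[1]=5 > arr[3]=4

Total inversions: 5

The array has 5 inversion(s): (0,1), (0,2), (0,3), (1,2), (1,3). Each pair (i,j) satisfies i < j and arr[i] > arr[j].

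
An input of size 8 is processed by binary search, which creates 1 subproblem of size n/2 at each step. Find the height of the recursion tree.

For divide and conquer with division factor 2:

Problem sizes at each level:
Level 0: 8
Level 1: 4
Level 2: 2
Level 3: 1

The root is level 0 and the size-1 base case is level 3 (the tree spans levels 0 through 3, i.e. 4 levels counting the root), so the depth is the number of divisions: log_2(8) = 3

The recursion tree depth is log_2(8) = 3. At each level, the problem size is divided by 2, so it takes 3 divisions to reduce to a base case of size 1. The algorithm makes 1 recursive call at each level.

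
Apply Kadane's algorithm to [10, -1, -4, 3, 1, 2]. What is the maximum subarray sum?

Using Kadane's algorithm on [10, -1, -4, 3, 1, 2]:

Scanning through the array:
Position 1 (value -1): max_ending_here = 9, max_so_far = 10
Position 2 (value -4): max_ending_here = 5, max_so_far = 10
Position 3 (value 3): max_ending_here = 8, max_so_far = 10
Position 4 (value 1): max_ending_here = 9, max_so_far = 10
Position 5 (value 2): max_ending_here = 11, max_so_far = 11

Maximum subarray: [10, -1, -4, 3, 1, 2]
Maximum sum: 11

The maximum subarray is [10, -1, -4, 3, 1, 2] with sum 11. This subarray runs from index 0 to index 5.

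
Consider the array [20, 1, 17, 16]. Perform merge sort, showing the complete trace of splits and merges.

Merge sort trace:

Split: [20, 1, 17, 16] -> [20, 1] and [17, 16]
  Split: [20, 1] -> [20] and [1]
  Merge: [20] + [1] -> [1, 20]
  Split: [17, 16] -> [17] and [16]
  Merge: [17] + [16] -> [16, 17]
Merge: [1, 20] + [16, 17] -> [1, 16, 17, 20]

Final sorted array: [1, 16, 17, 20]

The merge sort proceeds by recursively splitting the array and merging sorted halves.
After all merges, the sorted array is [1, 16, 17, 20].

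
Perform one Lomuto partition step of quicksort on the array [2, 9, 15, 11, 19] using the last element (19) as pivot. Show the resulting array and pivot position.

Lomuto partition with pivot = 19:

Initial array: [2, 9, 15, 11, 19]

arr[0]=2 <= 19: swap with position 0, array becomes [2, 9, 15, 11, 19]
arr[1]=9 <= 19: swap with position 1, array becomes [2, 9, 15, 11, 19]
arr[2]=15 <= 19: swap with position 2, array becomes [2, 9, 15, 11, 19]
arr[3]=11 <= 19: swap with position 3, array becomes [2, 9, 15, 11, 19]

Place pivot at position 4: [2, 9, 15, 11, 19]
Pivot position: 4

After partitioning with pivot 19, the array becomes [2, 9, 15, 11, 19]. The pivot is placed at index 4. All elements to the left of the pivot are <= 19, and all elements to the right are > 19.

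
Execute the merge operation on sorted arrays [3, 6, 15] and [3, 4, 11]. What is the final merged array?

Merging process:

Compare 3 vs 3: take 3 from left. Merged: [3]
Compare 6 vs 3: take 3 from right. Merged: [3, 3]
Compare 6 vs 4: take 4 from right. Merged: [3, 3, 4]
Compare 6 vs 11: take 6 from left. Merged: [3, 3, 4, 6]
Compare 15 vs 11: take 11 from right. Merged: [3, 3, 4, 6, 11]
Append remaining from left: [15]. Merged: [3, 3, 4, 6, 11, 15]

Final merged array: [3, 3, 4, 6, 11, 15]
Total comparisons: 5

The merged array is [3, 3, 4, 6, 11, 15], requiring 5 comparisons. The merge step runs in O(n) time where n is the total number of elements.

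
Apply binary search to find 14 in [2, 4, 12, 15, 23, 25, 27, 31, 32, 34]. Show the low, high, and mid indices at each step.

Binary search for 14 in [2, 4, 12, 15, 23, 25, 27, 31, 32, 34]:

lo=0, hi=9, mid=4, arr[mid]=23 -> 23 > 14, search left half
lo=0, hi=3, mid=1, arr[mid]=4 -> 4 < 14, search right half
lo=2, hi=3, mid=2, arr[mid]=12 -> 12 < 14, search right half
lo=3, hi=3, mid=3, arr[mid]=15 -> 15 > 14, search left half
lo=3 > hi=2, target 14 not found

Binary search determines that 14 is not in the array after 4 comparisons. The search space was exhausted without finding the target.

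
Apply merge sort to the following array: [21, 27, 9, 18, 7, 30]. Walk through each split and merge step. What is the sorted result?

Merge sort trace:

Split: [21, 27, 9, 18, 7, 30] -> [21, 27, 9] and [18, 7, 30]
  Split: [21, 27, 9] -> [21] and [27, 9]
    Split: [27, 9] -> [27] and [9]
    Merge: [27] + [9] -> [9, 27]
  Merge: [21] + [9, 27] -> [9, 21, 27]
  Split: [18, 7, 30] -> [18] and [7, 30]
    Split: [7, 30] -> [7] and [30]
    Merge: [7] + [30] -> [7, 30]
  Merge: [18] + [7, 30] -> [7, 18, 30]
Merge: [9, 21, 27] + [7, 18, 30] -> [7, 9, 18, 21, 27, 30]

Final sorted array: [7, 9, 18, 21, 27, 30]

The merge sort proceeds by recursively splitting the array and merging sorted halves.
After all merges, the sorted array is [7, 9, 18, 21, 27, 30].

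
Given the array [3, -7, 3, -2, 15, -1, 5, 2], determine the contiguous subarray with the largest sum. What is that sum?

Using Kadane's algorithm on [3, -7, 3, -2, 15, -1, 5, 2]:

Scanning through the array:
Position 1 (value -7): max_ending_here = -4, max_so_far = 3
Position 2 (value 3): max_ending_here = 3, max_so_far = 3
Position 3 (value -2): max_ending_here = 1, max_so_far = 3
Position 4 (value 15): max_ending_here = 16, max_so_far = 16
Position 5 (value -1): max_ending_here = 15, max_so_far = 16
Position 6 (value 5): max_ending_here = 20, max_so_far = 20
Position 7 (value 2): max_ending_here = 22, max_so_far = 22

Maximum subarray: [3, -2, 15, -1, 5, 2]
Maximum sum: 22

The maximum subarray is [3, -2, 15, -1, 5, 2] with sum 22. This subarray runs from index 2 to index 7.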